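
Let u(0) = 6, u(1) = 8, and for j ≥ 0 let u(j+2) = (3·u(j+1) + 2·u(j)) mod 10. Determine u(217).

8

We have u(0) = 6, u(1) = 8, u(2) = 6, u(3) = 4, u(4) = 4, u(5) = 0, u(6) = 8, u(7) = 4, u(8) = 8, u(9) = 2, u(10) = 2, u(11) = 0, u(12) = 4, u(13) = 2, u(14) = 4, u(15) = 6, u(16) = 6, u(17) = 0, u(18) = 2, u(19) = 6, u(20) = 2, u(21) = 8, u(22) = 8, u(23) = 0, u(24) = 6, u(25) = 8.
The sequence repeats with period 24.
So u(217) = u(0 + ((217-0) mod 24)) = u(1) = 8.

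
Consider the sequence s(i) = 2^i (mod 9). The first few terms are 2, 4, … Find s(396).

1

s(1) = 2,  s(2) = 4,  s(3) = 8,  s(4) = 7,  s(5) = 5,  s(6) = 1,  s(7) = 2.
The sequence repeats with period 6.
(396 - 1) mod 6 = 5, so s(396) = s(6) = 1.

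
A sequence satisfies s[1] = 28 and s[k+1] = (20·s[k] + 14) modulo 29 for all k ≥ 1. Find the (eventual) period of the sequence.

Computing terms: s[1] = 28, s[2] = 23, s[3] = 10, s[4] = 11, s[5] = 2, s[6] = 25, s[7] = 21, s[8] = 28.
Since s[8] = s[1] = 28, the sequence is periodic with period 7.

7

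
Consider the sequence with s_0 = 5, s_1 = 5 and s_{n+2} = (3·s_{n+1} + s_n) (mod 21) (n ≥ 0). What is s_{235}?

Computing terms: s_0 = 5, s_1 = 5, s_2 = 20, s_3 = 2, s_4 = 5, s_5 = 17, s_6 = 14, s_7 = 17, s_8 = 2, s_9 = 2, s_{10} = 8, s_{11} = 5, s_{12} = 2, s_{13} = 11, s_{14} = 14, s_{15} = 11, s_{16} = 5, s_{17} = 5.
Since (s_{16}, s_{17}) = (s_0, s_1) = (5, 5) (two consecutive terms determine the rest), the sequence is periodic with period 16.
(235 - 0) mod 16 = 11, so s_{235} = s_{11} = 5.

5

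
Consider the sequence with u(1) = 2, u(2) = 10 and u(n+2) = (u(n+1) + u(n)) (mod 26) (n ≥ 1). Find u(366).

u(1) = 2,  u(2) = 10,  u(3) = 12,  u(4) = 22,  u(5) = 8,  u(6) = 4,  u(7) = 12,  u(8) = 16,  u(9) = 2,  u(10) = 18,  u(11) = 20,  u(12) = 12,  u(13) = 6,  u(14) = 18,  u(15) = 24,  u(16) = 16,  u(17) = 14,  u(18) = 4,  u(19) = 18,  u(20) = 22,  u(21) = 14,  u(22) = 10,  u(23) = 24,  u(24) = 8,  u(25) = 6,  u(26) = 14,  u(27) = 20,  u(28) = 8,  u(29) = 2,  u(30) = 10.
The sequence repeats with period 28.
So u(366) = u(1 + ((366-1) mod 28)) = u(2) = 10.

10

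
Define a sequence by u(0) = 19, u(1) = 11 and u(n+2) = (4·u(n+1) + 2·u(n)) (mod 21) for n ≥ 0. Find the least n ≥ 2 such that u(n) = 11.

13

Computing terms: u(0) = 19; u(1) = 11; u(2) = 19; u(3) = 14; u(4) = 10; u(5) = 5; u(6) = 19; u(7) = 2; u(8) = 4; u(9) = 20; u(10) = 4; u(11) = 14; u(12) = 1; u(13) = 11; u(14) = 4; u(15) = 17; u(16) = 13; u(17) = 2; u(18) = 13; u(19) = 14; u(20) = 19; u(21) = 20; u(22) = 13; u(23) = 8; u(24) = 16; u(25) = 17; u(26) = 16; u(27) = 14; u(28) = 4; u(29) = 2; u(30) = 16; u(31) = 5; u(32) = 10; u(33) = 8; u(34) = 10; u(35) = 14; u(36) = 13; u(37) = 17; u(38) = 10; u(39) = 11; u(40) = 1; u(41) = 5; u(42) = 1; u(43) = 14; u(44) = 16; u(45) = 8; u(46) = 1; u(47) = 20; u(48) = 19; u(49) = 11.
The sequence repeats with period 48.
The value 11 first appears (with n ≥ 2) at u(13).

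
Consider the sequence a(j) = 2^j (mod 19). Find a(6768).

1

Computing terms: a(1) = 2, a(2) = 4, a(3) = 8, a(4) = 16, a(5) = 13, a(6) = 7, a(7) = 14, a(8) = 9, a(9) = 18, a(10) = 17, a(11) = 15, a(12) = 11, a(13) = 3, a(14) = 6, a(15) = 12, a(16) = 5, a(17) = 10, a(18) = 1, a(19) = 2.
Since a(19) = a(1) = 2, the sequence is periodic with period 18.
(6768 - 1) mod 18 = 17, so a(6768) = a(18) = 1.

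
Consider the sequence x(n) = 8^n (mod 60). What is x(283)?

32

We have x(0) = 1, x(1) = 8, x(2) = 4, x(3) = 32, x(4) = 16, x(5) = 8.
Since x(5) = x(1) = 8, the sequence is eventually periodic: after a pre-period of length 1 it cycles with period 4.
For n ≥ 1, x(n) depends only on (n - 1) mod 4. (283 - 1) mod 4 = 2, so x(283) = x(3) = 32.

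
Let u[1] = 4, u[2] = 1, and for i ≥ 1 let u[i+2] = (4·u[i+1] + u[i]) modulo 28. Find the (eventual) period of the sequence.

Computing terms: u[1] = 4, u[2] = 1, u[3] = 8, u[4] = 5, u[5] = 0, u[6] = 5, u[7] = 20, u[8] = 1, u[9] = 24, u[10] = 13, u[11] = 20, u[12] = 9, u[13] = 0, u[14] = 9, u[15] = 8, u[16] = 13, u[17] = 4, u[18] = 1.
The sequence repeats with period 16.

16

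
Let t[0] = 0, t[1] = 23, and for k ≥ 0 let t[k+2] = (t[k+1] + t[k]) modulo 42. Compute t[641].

We have t[0] = 0, t[1] = 23, t[2] = 23, t[3] = 4, t[4] = 27, t[5] = 31, t[6] = 16, t[7] = 5, t[8] = 21, t[9] = 26, t[10] = 5, t[11] = 31, t[12] = 36, t[13] = 25, t[14] = 19, t[15] = 2, t[16] = 21, t[17] = 23, t[18] = 2, t[19] = 25, t[20] = 27, t[21] = 10, t[22] = 37, t[23] = 5, t[24] = 0, t[25] = 5, t[26] = 5, t[27] = 10, t[28] = 15, t[29] = 25, t[30] = 40, t[31] = 23, t[32] = 21, t[33] = 2, t[34] = 23, t[35] = 25, t[36] = 6, t[37] = 31, t[38] = 37, t[39] = 26, t[40] = 21, t[41] = 5, t[42] = 26, t[43] = 31, t[44] = 15, t[45] = 4, t[46] = 19, t[47] = 23, t[48] = 0, t[49] = 23.
The sequence repeats with period 48.
So t[641] = t[0 + ((641-0) mod 48)] = t[17] = 23.

23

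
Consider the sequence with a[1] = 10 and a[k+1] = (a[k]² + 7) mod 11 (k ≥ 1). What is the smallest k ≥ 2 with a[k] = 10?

4

Listing terms: a[1] = 10, a[2] = 8, a[3] = 5, a[4] = 10.
The sequence repeats with period 3.
The value 10 next appears (with k ≥ 2) at a[4].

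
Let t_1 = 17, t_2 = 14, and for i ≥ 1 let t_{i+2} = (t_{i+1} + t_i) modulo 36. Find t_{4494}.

13

Listing terms: t_1 = 17, t_2 = 14, t_3 = 31, t_4 = 9, t_5 = 4, t_6 = 13, t_7 = 17, t_8 = 30, t_9 = 11, t_{10} = 5, t_{11} = 16, t_{12} = 21, t_{13} = 1, t_{14} = 22, t_{15} = 23, t_{16} = 9, t_{17} = 32, t_{18} = 5, t_{19} = 1, t_{20} = 6, t_{21} = 7, t_{22} = 13, t_{23} = 20, t_{24} = 33, t_{25} = 17, t_{26} = 14.
The sequence repeats with period 24.
So t_{4494} = t_{1 + ((4494-1) mod 24)} = t_6 = 13.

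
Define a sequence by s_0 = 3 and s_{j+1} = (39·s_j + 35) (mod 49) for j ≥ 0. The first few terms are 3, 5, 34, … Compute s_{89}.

Computing terms: s_0 = 3,  s_1 = 5,  s_2 = 34,  s_3 = 38,  s_4 = 47,  s_5 = 6,  s_6 = 24,  s_7 = 40,  s_8 = 27,  s_9 = 10,  s_{10} = 33,  s_{11} = 48,  s_{12} = 45,  s_{13} = 26,  s_{14} = 20,  s_{15} = 31,  s_{16} = 19,  s_{17} = 41,  s_{18} = 17,  s_{19} = 12,  s_{20} = 13,  s_{21} = 3.
The sequence repeats with period 21.
So s_{89} = s_{0 + ((89-0) mod 21)} = s_5 = 6.

6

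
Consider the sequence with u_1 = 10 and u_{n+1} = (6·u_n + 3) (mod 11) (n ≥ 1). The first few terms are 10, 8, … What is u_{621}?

We have u_1 = 10; u_2 = 8; u_3 = 7; u_4 = 1; u_5 = 9; u_6 = 2; u_7 = 4; u_8 = 5; u_9 = 0; u_{10} = 3; u_{11} = 10.
The sequence repeats with period 10.
So u_{621} = u_{1 + ((621-1) mod 10)} = u_1 = 10.

10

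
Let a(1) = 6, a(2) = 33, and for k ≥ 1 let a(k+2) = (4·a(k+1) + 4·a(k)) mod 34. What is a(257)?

Computing terms: a(1) = 6; a(2) = 33; a(3) = 20; a(4) = 8; a(5) = 10; a(6) = 4; a(7) = 22; a(8) = 2; a(9) = 28; a(10) = 18; a(11) = 14; a(12) = 26; a(13) = 24; a(14) = 30; a(15) = 12; a(16) = 32; a(17) = 6; a(18) = 16; a(19) = 20; a(20) = 8.
Since (a(19), a(20)) = (a(3), a(4)) = (20, 8) (two consecutive terms determine the rest), the sequence is eventually periodic: after a pre-period of length 2 it cycles with period 16.
For k ≥ 3, a(k) depends only on (k - 3) mod 16. (257 - 3) mod 16 = 14, so a(257) = a(17) = 6.

6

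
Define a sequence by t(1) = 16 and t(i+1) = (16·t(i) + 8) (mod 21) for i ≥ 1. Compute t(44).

12

t(1) = 16; t(2) = 12; t(3) = 11; t(4) = 16.
The sequence repeats with period 3.
So t(44) = t(1 + ((44-1) mod 3)) = t(2) = 12.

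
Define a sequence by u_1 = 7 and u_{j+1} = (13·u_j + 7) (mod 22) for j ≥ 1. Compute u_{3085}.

We have u_1 = 7,  u_2 = 10,  u_3 = 5,  u_4 = 6,  u_5 = 19,  u_6 = 12,  u_7 = 9,  u_8 = 14,  u_9 = 13,  u_{10} = 0,  u_{11} = 7.
The sequence repeats with period 10.
So u_{3085} = u_{1 + ((3085-1) mod 10)} = u_5 = 19.

19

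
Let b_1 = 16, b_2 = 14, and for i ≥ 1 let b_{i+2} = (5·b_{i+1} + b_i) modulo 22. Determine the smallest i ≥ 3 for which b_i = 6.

We have b_1 = 16, b_2 = 14, b_3 = 20, b_4 = 4, b_5 = 18, b_6 = 6, b_7 = 4, b_8 = 4, b_9 = 2, b_{10} = 14, b_{11} = 6, b_{12} = 0, b_{13} = 6, b_{14} = 8, b_{15} = 2, b_{16} = 18, b_{17} = 4, b_{18} = 16, b_{19} = 18, b_{20} = 18, b_{21} = 20, b_{22} = 8, b_{23} = 16, b_{24} = 0, b_{25} = 16, b_{26} = 14.
The sequence repeats with period 24.
The value 6 first appears (with i ≥ 3) at b_6.

6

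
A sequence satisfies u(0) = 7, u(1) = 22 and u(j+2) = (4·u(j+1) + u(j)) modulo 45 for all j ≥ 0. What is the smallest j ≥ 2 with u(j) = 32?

21

We have u(0) = 7, u(1) = 22, u(2) = 5, u(3) = 42, u(4) = 38, u(5) = 14, u(6) = 4, u(7) = 30, u(8) = 34, u(9) = 31, u(10) = 23, u(11) = 33, u(12) = 20, u(13) = 23, u(14) = 22, u(15) = 21, u(16) = 16, u(17) = 40, u(18) = 41, u(19) = 24, u(20) = 2, u(21) = 32, u(22) = 40, u(23) = 12, u(24) = 43, u(25) = 4, u(26) = 14, u(27) = 15, u(28) = 29, u(29) = 41, u(30) = 13, u(31) = 3, u(32) = 25, u(33) = 13, u(34) = 32, u(35) = 6, u(36) = 11, u(37) = 5, u(38) = 31, u(39) = 39, u(40) = 7, u(41) = 22.
Since (u(40), u(41)) = (u(0), u(1)) = (7, 22) (two consecutive terms determine the rest), the sequence is periodic with period 40.
The value 32 first appears (with j ≥ 2) at u(21).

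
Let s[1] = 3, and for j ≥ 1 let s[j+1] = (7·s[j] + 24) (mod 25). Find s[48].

22

Listing terms: s[1] = 3, s[2] = 20, s[3] = 14, s[4] = 22, s[5] = 3.
Since s[5] = s[1] = 3, the sequence is periodic with period 4.
(48 - 1) mod 4 = 3, so s[48] = s[4] = 22.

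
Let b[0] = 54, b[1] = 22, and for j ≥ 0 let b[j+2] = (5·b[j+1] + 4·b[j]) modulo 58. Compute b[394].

6

Computing terms: b[0] = 54,  b[1] = 22,  b[2] = 36,  b[3] = 36,  b[4] = 34,  b[5] = 24,  b[6] = 24,  b[7] = 42,  b[8] = 16,  b[9] = 16,  b[10] = 28,  b[11] = 30,  b[12] = 30,  b[13] = 38,  b[14] = 20,  b[15] = 20,  b[16] = 6,  b[17] = 52,  b[18] = 52,  b[19] = 4,  b[20] = 54,  b[21] = 54,  b[22] = 22.
Since (b[21], b[22]) = (b[0], b[1]) = (54, 22) (two consecutive terms determine the rest), the sequence is periodic with period 21.
(394 - 0) mod 21 = 16, so b[394] = b[16] = 6.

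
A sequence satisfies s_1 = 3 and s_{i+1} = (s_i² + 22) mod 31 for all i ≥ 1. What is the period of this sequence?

Listing terms: s_1 = 3; s_2 = 0; s_3 = 22; s_4 = 10; s_5 = 29; s_6 = 26; s_7 = 16; s_8 = 30; s_9 = 23; s_{10} = 24; s_{11} = 9; s_{12} = 10.
Since s_{12} = s_4 = 10, the sequence is eventually periodic: after a pre-period of length 3 it cycles with period 8.

8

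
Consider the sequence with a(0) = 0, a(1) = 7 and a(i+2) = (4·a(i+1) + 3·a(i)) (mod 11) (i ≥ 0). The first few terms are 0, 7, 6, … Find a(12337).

a(0) = 0,  a(1) = 7,  a(2) = 6,  a(3) = 1,  a(4) = 0,  a(5) = 3,  a(6) = 1,  a(7) = 2,  a(8) = 0,  a(9) = 6,  a(10) = 2,  a(11) = 4,  a(12) = 0,  a(13) = 1,  a(14) = 4,  a(15) = 8,  a(16) = 0,  a(17) = 2,  a(18) = 8,  a(19) = 5,  a(20) = 0,  a(21) = 4,  a(22) = 5,  a(23) = 10,  a(24) = 0,  a(25) = 8,  a(26) = 10,  a(27) = 9,  a(28) = 0,  a(29) = 5,  a(30) = 9,  a(31) = 7,  a(32) = 0,  a(33) = 10,  a(34) = 7,  a(35) = 3,  a(36) = 0,  a(37) = 9,  a(38) = 3,  a(39) = 6,  a(40) = 0,  a(41) = 7.
The sequence repeats with period 40.
So a(12337) = a(0 + ((12337-0) mod 40)) = a(17) = 2.

2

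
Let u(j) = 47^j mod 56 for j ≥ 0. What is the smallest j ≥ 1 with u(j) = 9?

We have u(0) = 1, u(1) = 47, u(2) = 25, u(3) = 55, u(4) = 9, u(5) = 31, u(6) = 1.
The sequence repeats with period 6.
The value 9 first appears (with j ≥ 1) at u(4).

4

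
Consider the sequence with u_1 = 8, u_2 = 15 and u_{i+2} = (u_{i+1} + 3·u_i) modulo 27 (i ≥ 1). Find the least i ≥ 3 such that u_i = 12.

3

Computing terms: u_1 = 8; u_2 = 15; u_3 = 12; u_4 = 3; u_5 = 12; u_6 = 21; u_7 = 3; u_8 = 12.
Since (u_7, u_8) = (u_4, u_5) = (3, 12) (two consecutive terms determine the rest), the sequence is eventually periodic: after a pre-period of length 3 it cycles with period 3.
The value 12 first appears (with i ≥ 3) at u_3.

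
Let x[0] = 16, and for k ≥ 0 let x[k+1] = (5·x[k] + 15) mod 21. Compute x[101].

17

x[0] = 16; x[1] = 11; x[2] = 7; x[3] = 8; x[4] = 13; x[5] = 17; x[6] = 16.
Since x[6] = x[0] = 16, the sequence is periodic with period 6.
(101 - 0) mod 6 = 5, so x[101] = x[5] = 17.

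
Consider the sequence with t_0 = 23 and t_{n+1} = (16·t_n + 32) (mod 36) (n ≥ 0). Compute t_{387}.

32

We have t_0 = 23,  t_1 = 4,  t_2 = 24,  t_3 = 20,  t_4 = 28,  t_5 = 12,  t_6 = 8,  t_7 = 16,  t_8 = 0,  t_9 = 32,  t_{10} = 4.
Since t_{10} = t_1 = 4, the sequence is eventually periodic: after a pre-period of length 1 it cycles with period 9.
For n ≥ 1, t_n depends only on (n - 1) mod 9. (387 - 1) mod 9 = 8, so t_{387} = t_9 = 32.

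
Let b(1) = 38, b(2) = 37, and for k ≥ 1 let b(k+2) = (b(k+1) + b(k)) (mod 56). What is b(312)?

15

Computing terms: b(1) = 38, b(2) = 37, b(3) = 19, b(4) = 0, b(5) = 19, b(6) = 19, b(7) = 38, b(8) = 1, b(9) = 39, b(10) = 40, b(11) = 23, b(12) = 7, b(13) = 30, b(14) = 37, b(15) = 11, b(16) = 48, b(17) = 3, b(18) = 51, b(19) = 54, b(20) = 49, b(21) = 47, b(22) = 40, b(23) = 31, b(24) = 15, b(25) = 46, b(26) = 5, b(27) = 51, b(28) = 0, b(29) = 51, b(30) = 51, b(31) = 46, b(32) = 41, b(33) = 31, b(34) = 16, b(35) = 47, b(36) = 7, b(37) = 54, b(38) = 5, b(39) = 3, b(40) = 8, b(41) = 11, b(42) = 19, b(43) = 30, b(44) = 49, b(45) = 23, b(46) = 16, b(47) = 39, b(48) = 55, b(49) = 38, b(50) = 37.
Since (b(49), b(50)) = (b(1), b(2)) = (38, 37) (two consecutive terms determine the rest), the sequence is periodic with period 48.
So b(312) = b(1 + ((312-1) mod 48)) = b(24) = 15.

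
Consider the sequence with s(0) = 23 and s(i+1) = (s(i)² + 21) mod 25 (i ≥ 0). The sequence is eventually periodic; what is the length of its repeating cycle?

3

Computing terms: s(0) = 23,  s(1) = 0,  s(2) = 21,  s(3) = 12,  s(4) = 15,  s(5) = 21.
Since s(5) = s(2) = 21, the sequence is eventually periodic: after a pre-period of length 2 it cycles with period 3.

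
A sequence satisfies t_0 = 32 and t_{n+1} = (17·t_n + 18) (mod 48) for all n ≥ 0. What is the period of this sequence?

8

We have t_0 = 32, t_1 = 34, t_2 = 20, t_3 = 22, t_4 = 8, t_5 = 10, t_6 = 44, t_7 = 46, t_8 = 32.
Since t_8 = t_0 = 32, the sequence is periodic with period 8.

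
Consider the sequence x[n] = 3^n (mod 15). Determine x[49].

Listing terms: x[0] = 1, x[1] = 3, x[2] = 9, x[3] = 12, x[4] = 6, x[5] = 3.
Since x[5] = x[1] = 3, the sequence is eventually periodic: after a pre-period of length 1 it cycles with period 4.
For n ≥ 1, x[n] depends only on (n - 1) mod 4. (49 - 1) mod 4 = 0, so x[49] = x[1] = 3.

3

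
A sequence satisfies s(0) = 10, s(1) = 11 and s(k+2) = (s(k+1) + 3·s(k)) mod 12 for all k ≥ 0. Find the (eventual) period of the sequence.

Listing terms: s(0) = 10; s(1) = 11; s(2) = 5; s(3) = 2; s(4) = 5; s(5) = 11; s(6) = 2; s(7) = 11; s(8) = 5.
Since (s(7), s(8)) = (s(1), s(2)) = (11, 5) (two consecutive terms determine the rest), the sequence is eventually periodic: after a pre-period of length 1 it cycles with period 6.

6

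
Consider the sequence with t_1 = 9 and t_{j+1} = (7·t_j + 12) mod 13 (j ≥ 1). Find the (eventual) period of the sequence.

12

Listing terms: t_1 = 9,  t_2 = 10,  t_3 = 4,  t_4 = 1,  t_5 = 6,  t_6 = 2,  t_7 = 0,  t_8 = 12,  t_9 = 5,  t_{10} = 8,  t_{11} = 3,  t_{12} = 7,  t_{13} = 9.
Since t_{13} = t_1 = 9, the sequence is periodic with period 12.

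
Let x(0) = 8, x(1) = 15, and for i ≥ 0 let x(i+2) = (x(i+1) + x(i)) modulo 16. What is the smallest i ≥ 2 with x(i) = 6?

3

Listing terms: x(0) = 8, x(1) = 15, x(2) = 7, x(3) = 6, x(4) = 13, x(5) = 3, x(6) = 0, x(7) = 3, x(8) = 3, x(9) = 6, x(10) = 9, x(11) = 15, x(12) = 8, x(13) = 7, x(14) = 15, x(15) = 6, x(16) = 5, x(17) = 11, x(18) = 0, x(19) = 11, x(20) = 11, x(21) = 6, x(22) = 1, x(23) = 7, x(24) = 8, x(25) = 15.
Since (x(24), x(25)) = (x(0), x(1)) = (8, 15) (two consecutive terms determine the rest), the sequence is periodic with period 24.
The value 6 first appears (with i ≥ 2) at x(3).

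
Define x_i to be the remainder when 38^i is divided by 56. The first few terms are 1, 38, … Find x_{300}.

8

Listing terms: x_0 = 1, x_1 = 38, x_2 = 44, x_3 = 48, x_4 = 32, x_5 = 40, x_6 = 8, x_7 = 24, x_8 = 16, x_9 = 48.
Since x_9 = x_3 = 48, the sequence is eventually periodic: after a pre-period of length 3 it cycles with period 6.
For i ≥ 3, x_i depends only on (i - 3) mod 6. (300 - 3) mod 6 = 3, so x_{300} = x_6 = 8.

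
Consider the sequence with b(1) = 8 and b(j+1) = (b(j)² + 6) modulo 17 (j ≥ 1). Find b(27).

Listing terms: b(1) = 8,  b(2) = 2,  b(3) = 10,  b(4) = 4,  b(5) = 5,  b(6) = 14,  b(7) = 15,  b(8) = 10.
Since b(8) = b(3) = 10, the sequence is eventually periodic: after a pre-period of length 2 it cycles with period 5.
For j ≥ 3, b(j) depends only on (j - 3) mod 5. (27 - 3) mod 5 = 4, so b(27) = b(7) = 15.

15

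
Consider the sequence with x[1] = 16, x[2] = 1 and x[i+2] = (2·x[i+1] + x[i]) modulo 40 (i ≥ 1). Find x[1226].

x[1] = 16, x[2] = 1, x[3] = 18, x[4] = 37, x[5] = 12, x[6] = 21, x[7] = 14, x[8] = 9, x[9] = 32, x[10] = 33, x[11] = 18, x[12] = 29, x[13] = 36, x[14] = 21, x[15] = 38, x[16] = 17, x[17] = 32, x[18] = 1, x[19] = 34, x[20] = 29, x[21] = 12, x[22] = 13, x[23] = 38, x[24] = 9, x[25] = 16, x[26] = 1.
The sequence repeats with period 24.
(1226 - 1) mod 24 = 1, so x[1226] = x[2] = 1.

1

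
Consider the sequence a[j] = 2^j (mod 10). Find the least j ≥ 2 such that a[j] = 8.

3

Computing terms: a[1] = 2, a[2] = 4, a[3] = 8, a[4] = 6, a[5] = 2.
The sequence repeats with period 4.
The value 8 first appears (with j ≥ 2) at a[3].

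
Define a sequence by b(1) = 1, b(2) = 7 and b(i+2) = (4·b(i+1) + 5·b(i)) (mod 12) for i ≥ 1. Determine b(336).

We have b(1) = 1, b(2) = 7, b(3) = 9, b(4) = 11, b(5) = 5, b(6) = 3, b(7) = 1, b(8) = 7.
Since (b(7), b(8)) = (b(1), b(2)) = (1, 7) (two consecutive terms determine the rest), the sequence is periodic with period 6.
(336 - 1) mod 6 = 5, so b(336) = b(6) = 3.

3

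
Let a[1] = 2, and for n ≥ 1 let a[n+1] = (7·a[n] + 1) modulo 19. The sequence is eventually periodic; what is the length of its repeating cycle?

3

a[1] = 2,  a[2] = 15,  a[3] = 11,  a[4] = 2.
The sequence repeats with period 3.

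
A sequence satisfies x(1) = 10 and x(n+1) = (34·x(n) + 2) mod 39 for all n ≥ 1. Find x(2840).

Computing terms: x(1) = 10; x(2) = 30; x(3) = 8; x(4) = 1; x(5) = 36; x(6) = 17; x(7) = 34; x(8) = 27; x(9) = 23; x(10) = 4; x(11) = 21; x(12) = 14; x(13) = 10.
Since x(13) = x(1) = 10, the sequence is periodic with period 12.
So x(2840) = x(1 + ((2840-1) mod 12)) = x(8) = 27.

27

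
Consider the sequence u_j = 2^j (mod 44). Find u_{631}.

24

u_1 = 2; u_2 = 4; u_3 = 8; u_4 = 16; u_5 = 32; u_6 = 20; u_7 = 40; u_8 = 36; u_9 = 28; u_{10} = 12; u_{11} = 24; u_{12} = 4.
Since u_{12} = u_2 = 4, the sequence is eventually periodic: after a pre-period of length 1 it cycles with period 10.
For j ≥ 2, u_j depends only on (j - 2) mod 10. (631 - 2) mod 10 = 9, so u_{631} = u_{11} = 24.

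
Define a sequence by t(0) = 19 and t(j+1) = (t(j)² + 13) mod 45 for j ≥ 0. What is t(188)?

Listing terms: t(0) = 19, t(1) = 14, t(2) = 29, t(3) = 44, t(4) = 14.
Since t(4) = t(1) = 14, the sequence is eventually periodic: after a pre-period of length 1 it cycles with period 3.
For j ≥ 1, t(j) depends only on (j - 1) mod 3. (188 - 1) mod 3 = 1, so t(188) = t(2) = 29.

29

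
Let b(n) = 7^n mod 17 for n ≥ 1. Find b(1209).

Computing terms: b(1) = 7, b(2) = 15, b(3) = 3, b(4) = 4, b(5) = 11, b(6) = 9, b(7) = 12, b(8) = 16, b(9) = 10, b(10) = 2, b(11) = 14, b(12) = 13, b(13) = 6, b(14) = 8, b(15) = 5, b(16) = 1, b(17) = 7.
Since b(17) = b(1) = 7, the sequence is periodic with period 16.
So b(1209) = b(1 + ((1209-1) mod 16)) = b(9) = 10.

10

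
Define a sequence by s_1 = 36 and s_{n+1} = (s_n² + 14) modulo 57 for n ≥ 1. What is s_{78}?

Computing terms: s_1 = 36; s_2 = 56; s_3 = 15; s_4 = 11; s_5 = 21; s_6 = 56.
Since s_6 = s_2 = 56, the sequence is eventually periodic: after a pre-period of length 1 it cycles with period 4.
For n ≥ 2, s_n depends only on (n - 2) mod 4. (78 - 2) mod 4 = 0, so s_{78} = s_2 = 56.

56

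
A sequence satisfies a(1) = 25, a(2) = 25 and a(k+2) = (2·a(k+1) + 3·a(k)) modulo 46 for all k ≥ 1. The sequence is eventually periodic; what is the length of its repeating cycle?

Computing terms: a(1) = 25; a(2) = 25; a(3) = 33; a(4) = 3; a(5) = 13; a(6) = 35; a(7) = 17; a(8) = 1; a(9) = 7; a(10) = 17; a(11) = 9; a(12) = 23; a(13) = 27; a(14) = 31; a(15) = 5; a(16) = 11; a(17) = 37; a(18) = 15; a(19) = 3; a(20) = 5; a(21) = 19; a(22) = 7; a(23) = 25; a(24) = 25.
Since (a(23), a(24)) = (a(1), a(2)) = (25, 25) (two consecutive terms determine the rest), the sequence is periodic with period 22.

22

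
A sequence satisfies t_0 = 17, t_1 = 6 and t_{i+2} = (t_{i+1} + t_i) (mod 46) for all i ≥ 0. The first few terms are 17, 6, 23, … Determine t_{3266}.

We have t_0 = 17; t_1 = 6; t_2 = 23; t_3 = 29; t_4 = 6; t_5 = 35; t_6 = 41; t_7 = 30; t_8 = 25; t_9 = 9; t_{10} = 34; t_{11} = 43; t_{12} = 31; t_{13} = 28; t_{14} = 13; t_{15} = 41; t_{16} = 8; t_{17} = 3; t_{18} = 11; t_{19} = 14; t_{20} = 25; t_{21} = 39; t_{22} = 18; t_{23} = 11; t_{24} = 29; t_{25} = 40; t_{26} = 23; t_{27} = 17; t_{28} = 40; t_{29} = 11; t_{30} = 5; t_{31} = 16; t_{32} = 21; t_{33} = 37; t_{34} = 12; t_{35} = 3; t_{36} = 15; t_{37} = 18; t_{38} = 33; t_{39} = 5; t_{40} = 38; t_{41} = 43; t_{42} = 35; t_{43} = 32; t_{44} = 21; t_{45} = 7; t_{46} = 28; t_{47} = 35; t_{48} = 17; t_{49} = 6.
Since (t_{48}, t_{49}) = (t_0, t_1) = (17, 6) (two consecutive terms determine the rest), the sequence is periodic with period 48.
(3266 - 0) mod 48 = 2, so t_{3266} = t_2 = 23.

23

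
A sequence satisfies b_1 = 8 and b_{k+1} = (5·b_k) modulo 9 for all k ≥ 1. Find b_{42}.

7

Listing terms: b_1 = 8,  b_2 = 4,  b_3 = 2,  b_4 = 1,  b_5 = 5,  b_6 = 7,  b_7 = 8.
Since b_7 = b_1 = 8, the sequence is periodic with period 6.
(42 - 1) mod 6 = 5, so b_{42} = b_6 = 7.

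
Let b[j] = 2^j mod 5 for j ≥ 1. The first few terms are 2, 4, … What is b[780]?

Listing terms: b[1] = 2,  b[2] = 4,  b[3] = 3,  b[4] = 1,  b[5] = 2.
Since b[5] = b[1] = 2, the sequence is periodic with period 4.
(780 - 1) mod 4 = 3, so b[780] = b[4] = 1.

1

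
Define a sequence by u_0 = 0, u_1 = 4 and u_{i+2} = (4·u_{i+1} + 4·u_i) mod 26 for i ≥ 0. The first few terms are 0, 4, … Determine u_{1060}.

Listing terms: u_0 = 0,  u_1 = 4,  u_2 = 16,  u_3 = 2,  u_4 = 20,  u_5 = 10,  u_6 = 16,  u_7 = 0,  u_8 = 12,  u_9 = 22,  u_{10} = 6,  u_{11} = 8,  u_{12} = 4,  u_{13} = 22,  u_{14} = 0,  u_{15} = 10,  u_{16} = 14,  u_{17} = 18,  u_{18} = 24,  u_{19} = 12,  u_{20} = 14,  u_{21} = 0,  u_{22} = 4.
Since (u_{21}, u_{22}) = (u_0, u_1) = (0, 4) (two consecutive terms determine the rest), the sequence is periodic with period 21.
(1060 - 0) mod 21 = 10, so u_{1060} = u_{10} = 6.

6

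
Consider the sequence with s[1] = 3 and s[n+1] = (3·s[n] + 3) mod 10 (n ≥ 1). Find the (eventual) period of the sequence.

4

Computing terms: s[1] = 3,  s[2] = 2,  s[3] = 9,  s[4] = 0,  s[5] = 3.
The sequence repeats with period 4.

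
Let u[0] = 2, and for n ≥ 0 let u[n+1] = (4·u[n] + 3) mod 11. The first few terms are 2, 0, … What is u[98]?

4

Listing terms: u[0] = 2; u[1] = 0; u[2] = 3; u[3] = 4; u[4] = 8; u[5] = 2.
The sequence repeats with period 5.
(98 - 0) mod 5 = 3, so u[98] = u[3] = 4.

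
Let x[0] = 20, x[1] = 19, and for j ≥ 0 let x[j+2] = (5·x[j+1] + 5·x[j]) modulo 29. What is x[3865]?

Listing terms: x[0] = 20, x[1] = 19, x[2] = 21, x[3] = 26, x[4] = 3, x[5] = 0, x[6] = 15, x[7] = 17, x[8] = 15, x[9] = 15, x[10] = 5, x[11] = 13, x[12] = 3, x[13] = 22, x[14] = 9, x[15] = 10, x[16] = 8, x[17] = 3, x[18] = 26, x[19] = 0, x[20] = 14, x[21] = 12, x[22] = 14, x[23] = 14, x[24] = 24, x[25] = 16, x[26] = 26, x[27] = 7, x[28] = 20, x[29] = 19.
The sequence repeats with period 28.
So x[3865] = x[0 + ((3865-0) mod 28)] = x[1] = 19.

19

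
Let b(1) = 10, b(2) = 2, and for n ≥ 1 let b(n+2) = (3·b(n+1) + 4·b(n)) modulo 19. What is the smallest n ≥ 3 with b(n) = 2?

Computing terms: b(1) = 10,  b(2) = 2,  b(3) = 8,  b(4) = 13,  b(5) = 14,  b(6) = 18,  b(7) = 15,  b(8) = 3,  b(9) = 12,  b(10) = 10,  b(11) = 2.
Since (b(10), b(11)) = (b(1), b(2)) = (10, 2) (two consecutive terms determine the rest), the sequence is periodic with period 9.
The value 2 next appears (with n ≥ 3) at b(11).

11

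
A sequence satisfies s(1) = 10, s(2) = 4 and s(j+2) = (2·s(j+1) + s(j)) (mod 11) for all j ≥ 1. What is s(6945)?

0

s(1) = 10, s(2) = 4, s(3) = 7, s(4) = 7, s(5) = 10, s(6) = 5, s(7) = 9, s(8) = 1, s(9) = 0, s(10) = 1, s(11) = 2, s(12) = 5, s(13) = 1, s(14) = 7, s(15) = 4, s(16) = 4, s(17) = 1, s(18) = 6, s(19) = 2, s(20) = 10, s(21) = 0, s(22) = 10, s(23) = 9, s(24) = 6, s(25) = 10, s(26) = 4.
Since (s(25), s(26)) = (s(1), s(2)) = (10, 4) (two consecutive terms determine the rest), the sequence is periodic with period 24.
So s(6945) = s(1 + ((6945-1) mod 24)) = s(9) = 0.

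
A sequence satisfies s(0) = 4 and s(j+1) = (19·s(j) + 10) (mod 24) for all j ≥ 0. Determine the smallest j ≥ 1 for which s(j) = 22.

3

We have s(0) = 4; s(1) = 14; s(2) = 12; s(3) = 22; s(4) = 20; s(5) = 6; s(6) = 4.
Since s(6) = s(0) = 4, the sequence is periodic with period 6.
The value 22 first appears (with j ≥ 1) at s(3).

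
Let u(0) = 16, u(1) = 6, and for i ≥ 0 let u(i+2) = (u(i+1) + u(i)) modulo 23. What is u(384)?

Listing terms: u(0) = 16, u(1) = 6, u(2) = 22, u(3) = 5, u(4) = 4, u(5) = 9, u(6) = 13, u(7) = 22, u(8) = 12, u(9) = 11, u(10) = 0, u(11) = 11, u(12) = 11, u(13) = 22, u(14) = 10, u(15) = 9, u(16) = 19, u(17) = 5, u(18) = 1, u(19) = 6, u(20) = 7, u(21) = 13, u(22) = 20, u(23) = 10, u(24) = 7, u(25) = 17, u(26) = 1, u(27) = 18, u(28) = 19, u(29) = 14, u(30) = 10, u(31) = 1, u(32) = 11, u(33) = 12, u(34) = 0, u(35) = 12, u(36) = 12, u(37) = 1, u(38) = 13, u(39) = 14, u(40) = 4, u(41) = 18, u(42) = 22, u(43) = 17, u(44) = 16, u(45) = 10, u(46) = 3, u(47) = 13, u(48) = 16, u(49) = 6.
The sequence repeats with period 48.
(384 - 0) mod 48 = 0, so u(384) = u(0) = 16.

16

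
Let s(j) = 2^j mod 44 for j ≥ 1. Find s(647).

40

We have s(1) = 2, s(2) = 4, s(3) = 8, s(4) = 16, s(5) = 32, s(6) = 20, s(7) = 40, s(8) = 36, s(9) = 28, s(10) = 12, s(11) = 24, s(12) = 4.
Since s(12) = s(2) = 4, the sequence is eventually periodic: after a pre-period of length 1 it cycles with period 10.
For j ≥ 2, s(j) depends only on (j - 2) mod 10. (647 - 2) mod 10 = 5, so s(647) = s(7) = 40.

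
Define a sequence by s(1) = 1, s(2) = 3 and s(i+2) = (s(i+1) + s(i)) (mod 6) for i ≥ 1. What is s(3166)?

3

s(1) = 1,  s(2) = 3,  s(3) = 4,  s(4) = 1,  s(5) = 5,  s(6) = 0,  s(7) = 5,  s(8) = 5,  s(9) = 4,  s(10) = 3,  s(11) = 1,  s(12) = 4,  s(13) = 5,  s(14) = 3,  s(15) = 2,  s(16) = 5,  s(17) = 1,  s(18) = 0,  s(19) = 1,  s(20) = 1,  s(21) = 2,  s(22) = 3,  s(23) = 5,  s(24) = 2,  s(25) = 1,  s(26) = 3.
The sequence repeats with period 24.
(3166 - 1) mod 24 = 21, so s(3166) = s(22) = 3.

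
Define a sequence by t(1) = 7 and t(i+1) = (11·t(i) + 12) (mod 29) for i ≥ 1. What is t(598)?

21

We have t(1) = 7; t(2) = 2; t(3) = 5; t(4) = 9; t(5) = 24; t(6) = 15; t(7) = 3; t(8) = 16; t(9) = 14; t(10) = 21; t(11) = 11; t(12) = 17; t(13) = 25; t(14) = 26; t(15) = 8; t(16) = 13; t(17) = 10; t(18) = 6; t(19) = 20; t(20) = 0; t(21) = 12; t(22) = 28; t(23) = 1; t(24) = 23; t(25) = 4; t(26) = 27; t(27) = 19; t(28) = 18; t(29) = 7.
The sequence repeats with period 28.
(598 - 1) mod 28 = 9, so t(598) = t(10) = 21.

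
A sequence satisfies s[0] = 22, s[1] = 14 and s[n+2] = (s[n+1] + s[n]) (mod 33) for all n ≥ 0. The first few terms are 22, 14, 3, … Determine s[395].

Listing terms: s[0] = 22,  s[1] = 14,  s[2] = 3,  s[3] = 17,  s[4] = 20,  s[5] = 4,  s[6] = 24,  s[7] = 28,  s[8] = 19,  s[9] = 14,  s[10] = 0,  s[11] = 14,  s[12] = 14,  s[13] = 28,  s[14] = 9,  s[15] = 4,  s[16] = 13,  s[17] = 17,  s[18] = 30,  s[19] = 14,  s[20] = 11,  s[21] = 25,  s[22] = 3,  s[23] = 28,  s[24] = 31,  s[25] = 26,  s[26] = 24,  s[27] = 17,  s[28] = 8,  s[29] = 25,  s[30] = 0,  s[31] = 25,  s[32] = 25,  s[33] = 17,  s[34] = 9,  s[35] = 26,  s[36] = 2,  s[37] = 28,  s[38] = 30,  s[39] = 25,  s[40] = 22,  s[41] = 14.
Since (s[40], s[41]) = (s[0], s[1]) = (22, 14) (two consecutive terms determine the rest), the sequence is periodic with period 40.
(395 - 0) mod 40 = 35, so s[395] = s[35] = 26.

26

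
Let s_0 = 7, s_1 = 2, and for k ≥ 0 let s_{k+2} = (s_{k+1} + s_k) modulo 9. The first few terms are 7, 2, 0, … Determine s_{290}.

0

s_0 = 7; s_1 = 2; s_2 = 0; s_3 = 2; s_4 = 2; s_5 = 4; s_6 = 6; s_7 = 1; s_8 = 7; s_9 = 8; s_{10} = 6; s_{11} = 5; s_{12} = 2; s_{13} = 7; s_{14} = 0; s_{15} = 7; s_{16} = 7; s_{17} = 5; s_{18} = 3; s_{19} = 8; s_{20} = 2; s_{21} = 1; s_{22} = 3; s_{23} = 4; s_{24} = 7; s_{25} = 2.
The sequence repeats with period 24.
So s_{290} = s_{0 + ((290-0) mod 24)} = s_2 = 0.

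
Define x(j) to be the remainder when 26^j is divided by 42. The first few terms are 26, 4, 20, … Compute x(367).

We have x(1) = 26, x(2) = 4, x(3) = 20, x(4) = 16, x(5) = 38, x(6) = 22, x(7) = 26.
The sequence repeats with period 6.
So x(367) = x(1 + ((367-1) mod 6)) = x(1) = 26.

26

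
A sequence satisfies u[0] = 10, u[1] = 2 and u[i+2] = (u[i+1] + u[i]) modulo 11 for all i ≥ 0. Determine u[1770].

10

Computing terms: u[0] = 10,  u[1] = 2,  u[2] = 1,  u[3] = 3,  u[4] = 4,  u[5] = 7,  u[6] = 0,  u[7] = 7,  u[8] = 7,  u[9] = 3,  u[10] = 10,  u[11] = 2.
The sequence repeats with period 10.
So u[1770] = u[0 + ((1770-0) mod 10)] = u[0] = 10.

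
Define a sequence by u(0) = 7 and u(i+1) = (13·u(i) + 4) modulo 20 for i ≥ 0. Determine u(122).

We have u(0) = 7, u(1) = 15, u(2) = 19, u(3) = 11, u(4) = 7.
Since u(4) = u(0) = 7, the sequence is periodic with period 4.
So u(122) = u(0 + ((122-0) mod 4)) = u(2) = 19.

19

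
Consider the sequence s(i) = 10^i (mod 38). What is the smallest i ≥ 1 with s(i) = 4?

Computing terms: s(0) = 1; s(1) = 10; s(2) = 24; s(3) = 12; s(4) = 6; s(5) = 22; s(6) = 30; s(7) = 34; s(8) = 36; s(9) = 18; s(10) = 28; s(11) = 14; s(12) = 26; s(13) = 32; s(14) = 16; s(15) = 8; s(16) = 4; s(17) = 2; s(18) = 20; s(19) = 10.
Since s(19) = s(1) = 10, the sequence is eventually periodic: after a pre-period of length 1 it cycles with period 18.
The value 4 first appears (with i ≥ 1) at s(16).

16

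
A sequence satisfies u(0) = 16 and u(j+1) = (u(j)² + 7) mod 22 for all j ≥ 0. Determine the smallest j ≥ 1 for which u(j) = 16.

Listing terms: u(0) = 16; u(1) = 21; u(2) = 8; u(3) = 5; u(4) = 10; u(5) = 19; u(6) = 16.
The sequence repeats with period 6.
The value 16 next appears (with j ≥ 1) at u(6).

6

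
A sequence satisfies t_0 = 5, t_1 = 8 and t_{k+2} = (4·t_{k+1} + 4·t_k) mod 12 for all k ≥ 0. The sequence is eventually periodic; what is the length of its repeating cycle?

t_0 = 5, t_1 = 8, t_2 = 4, t_3 = 0, t_4 = 4, t_5 = 4, t_6 = 8, t_7 = 0, t_8 = 8, t_9 = 8, t_{10} = 4.
Since (t_9, t_{10}) = (t_1, t_2) = (8, 4) (two consecutive terms determine the rest), the sequence is eventually periodic: after a pre-period of length 1 it cycles with period 8.

8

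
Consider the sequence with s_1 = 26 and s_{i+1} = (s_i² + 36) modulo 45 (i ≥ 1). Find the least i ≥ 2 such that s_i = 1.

Computing terms: s_1 = 26; s_2 = 37; s_3 = 10; s_4 = 1; s_5 = 37.
Since s_5 = s_2 = 37, the sequence is eventually periodic: after a pre-period of length 1 it cycles with period 3.
The value 1 first appears (with i ≥ 2) at s_4.

4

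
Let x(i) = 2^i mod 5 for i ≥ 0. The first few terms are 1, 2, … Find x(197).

x(0) = 1; x(1) = 2; x(2) = 4; x(3) = 3; x(4) = 1.
The sequence repeats with period 4.
(197 - 0) mod 4 = 1, so x(197) = x(1) = 2.

2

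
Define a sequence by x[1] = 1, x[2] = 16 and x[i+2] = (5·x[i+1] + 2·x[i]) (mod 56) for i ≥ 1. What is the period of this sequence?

48

x[1] = 1,  x[2] = 16,  x[3] = 26,  x[4] = 50,  x[5] = 22,  x[6] = 42,  x[7] = 30,  x[8] = 10,  x[9] = 54,  x[10] = 10,  x[11] = 46,  x[12] = 26,  x[13] = 54,  x[14] = 42,  x[15] = 38,  x[16] = 50,  x[17] = 46,  x[18] = 50,  x[19] = 6,  x[20] = 18,  x[21] = 46,  x[22] = 42,  x[23] = 22,  x[24] = 26,  x[25] = 6,  x[26] = 26,  x[27] = 30,  x[28] = 34,  x[29] = 6,  x[30] = 42,  x[31] = 54,  x[32] = 18,  x[33] = 30,  x[34] = 18,  x[35] = 38,  x[36] = 2,  x[37] = 30,  x[38] = 42,  x[39] = 46,  x[40] = 34,  x[41] = 38,  x[42] = 34,  x[43] = 22,  x[44] = 10,  x[45] = 38,  x[46] = 42,  x[47] = 6,  x[48] = 2,  x[49] = 22,  x[50] = 2,  x[51] = 54,  x[52] = 50,  x[53] = 22.
Since (x[52], x[53]) = (x[4], x[5]) = (50, 22) (two consecutive terms determine the rest), the sequence is eventually periodic: after a pre-period of length 3 it cycles with period 48.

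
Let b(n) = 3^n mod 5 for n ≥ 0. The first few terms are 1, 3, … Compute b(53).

We have b(0) = 1,  b(1) = 3,  b(2) = 4,  b(3) = 2,  b(4) = 1.
Since b(4) = b(0) = 1, the sequence is periodic with period 4.
So b(53) = b(0 + ((53-0) mod 4)) = b(1) = 3.

3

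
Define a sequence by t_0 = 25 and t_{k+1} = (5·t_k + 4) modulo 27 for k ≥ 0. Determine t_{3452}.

Listing terms: t_0 = 25, t_1 = 21, t_2 = 1, t_3 = 9, t_4 = 22, t_5 = 6, t_6 = 7, t_7 = 12, t_8 = 10, t_9 = 0, t_{10} = 4, t_{11} = 24, t_{12} = 16, t_{13} = 3, t_{14} = 19, t_{15} = 18, t_{16} = 13, t_{17} = 15, t_{18} = 25.
Since t_{18} = t_0 = 25, the sequence is periodic with period 18.
So t_{3452} = t_{0 + ((3452-0) mod 18)} = t_{14} = 19.

19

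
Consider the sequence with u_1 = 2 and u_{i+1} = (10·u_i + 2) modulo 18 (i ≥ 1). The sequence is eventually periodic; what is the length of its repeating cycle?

9

Listing terms: u_1 = 2; u_2 = 4; u_3 = 6; u_4 = 8; u_5 = 10; u_6 = 12; u_7 = 14; u_8 = 16; u_9 = 0; u_{10} = 2.
Since u_{10} = u_1 = 2, the sequence is periodic with period 9.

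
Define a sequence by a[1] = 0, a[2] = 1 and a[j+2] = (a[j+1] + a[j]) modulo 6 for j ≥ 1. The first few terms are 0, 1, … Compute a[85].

Computing terms: a[1] = 0, a[2] = 1, a[3] = 1, a[4] = 2, a[5] = 3, a[6] = 5, a[7] = 2, a[8] = 1, a[9] = 3, a[10] = 4, a[11] = 1, a[12] = 5, a[13] = 0, a[14] = 5, a[15] = 5, a[16] = 4, a[17] = 3, a[18] = 1, a[19] = 4, a[20] = 5, a[21] = 3, a[22] = 2, a[23] = 5, a[24] = 1, a[25] = 0, a[26] = 1.
The sequence repeats with period 24.
So a[85] = a[1 + ((85-1) mod 24)] = a[13] = 0.

0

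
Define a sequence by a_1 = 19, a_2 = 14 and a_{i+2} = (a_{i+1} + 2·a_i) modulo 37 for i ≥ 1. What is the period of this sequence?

Listing terms: a_1 = 19; a_2 = 14; a_3 = 15; a_4 = 6; a_5 = 36; a_6 = 11; a_7 = 9; a_8 = 31; a_9 = 12; a_{10} = 0; a_{11} = 24; a_{12} = 24; a_{13} = 35; a_{14} = 9; a_{15} = 5; a_{16} = 23; a_{17} = 33; a_{18} = 5; a_{19} = 34; a_{20} = 7; a_{21} = 1; a_{22} = 15; a_{23} = 17; a_{24} = 10; a_{25} = 7; a_{26} = 27; a_{27} = 4; a_{28} = 21; a_{29} = 29; a_{30} = 34; a_{31} = 18; a_{32} = 12; a_{33} = 11; a_{34} = 35; a_{35} = 20; a_{36} = 16; a_{37} = 19; a_{38} = 14.
The sequence repeats with period 36.

36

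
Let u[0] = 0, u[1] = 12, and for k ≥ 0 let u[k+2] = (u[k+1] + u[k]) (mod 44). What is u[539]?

We have u[0] = 0,  u[1] = 12,  u[2] = 12,  u[3] = 24,  u[4] = 36,  u[5] = 16,  u[6] = 8,  u[7] = 24,  u[8] = 32,  u[9] = 12,  u[10] = 0,  u[11] = 12.
The sequence repeats with period 10.
So u[539] = u[0 + ((539-0) mod 10)] = u[9] = 12.

12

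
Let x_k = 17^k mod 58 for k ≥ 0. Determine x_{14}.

57

Computing terms: x_0 = 1,  x_1 = 17,  x_2 = 57,  x_3 = 41,  x_4 = 1.
Since x_4 = x_0 = 1, the sequence is periodic with period 4.
So x_{14} = x_{0 + ((14-0) mod 4)} = x_2 = 57.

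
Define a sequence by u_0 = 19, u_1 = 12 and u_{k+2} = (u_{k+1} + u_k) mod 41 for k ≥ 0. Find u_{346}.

14

We have u_0 = 19, u_1 = 12, u_2 = 31, u_3 = 2, u_4 = 33, u_5 = 35, u_6 = 27, u_7 = 21, u_8 = 7, u_9 = 28, u_{10} = 35, u_{11} = 22, u_{12} = 16, u_{13} = 38, u_{14} = 13, u_{15} = 10, u_{16} = 23, u_{17} = 33, u_{18} = 15, u_{19} = 7, u_{20} = 22, u_{21} = 29, u_{22} = 10, u_{23} = 39, u_{24} = 8, u_{25} = 6, u_{26} = 14, u_{27} = 20, u_{28} = 34, u_{29} = 13, u_{30} = 6, u_{31} = 19, u_{32} = 25, u_{33} = 3, u_{34} = 28, u_{35} = 31, u_{36} = 18, u_{37} = 8, u_{38} = 26, u_{39} = 34, u_{40} = 19, u_{41} = 12.
Since (u_{40}, u_{41}) = (u_0, u_1) = (19, 12) (two consecutive terms determine the rest), the sequence is periodic with period 40.
(346 - 0) mod 40 = 26, so u_{346} = u_{26} = 14.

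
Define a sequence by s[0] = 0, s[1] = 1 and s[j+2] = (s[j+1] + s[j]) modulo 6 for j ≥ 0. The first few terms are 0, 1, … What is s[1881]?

4

Listing terms: s[0] = 0, s[1] = 1, s[2] = 1, s[3] = 2, s[4] = 3, s[5] = 5, s[6] = 2, s[7] = 1, s[8] = 3, s[9] = 4, s[10] = 1, s[11] = 5, s[12] = 0, s[13] = 5, s[14] = 5, s[15] = 4, s[16] = 3, s[17] = 1, s[18] = 4, s[19] = 5, s[20] = 3, s[21] = 2, s[22] = 5, s[23] = 1, s[24] = 0, s[25] = 1.
The sequence repeats with period 24.
(1881 - 0) mod 24 = 9, so s[1881] = s[9] = 4.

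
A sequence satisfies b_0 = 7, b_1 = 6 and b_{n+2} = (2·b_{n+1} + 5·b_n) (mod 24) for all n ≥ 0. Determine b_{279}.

16

Listing terms: b_0 = 7,  b_1 = 6,  b_2 = 23,  b_3 = 4,  b_4 = 3,  b_5 = 2,  b_6 = 19,  b_7 = 0,  b_8 = 23,  b_9 = 22,  b_{10} = 15,  b_{11} = 20,  b_{12} = 19,  b_{13} = 18,  b_{14} = 11,  b_{15} = 16,  b_{16} = 15,  b_{17} = 14,  b_{18} = 7,  b_{19} = 12,  b_{20} = 11,  b_{21} = 10,  b_{22} = 3,  b_{23} = 8,  b_{24} = 7,  b_{25} = 6.
The sequence repeats with period 24.
(279 - 0) mod 24 = 15, so b_{279} = b_{15} = 16.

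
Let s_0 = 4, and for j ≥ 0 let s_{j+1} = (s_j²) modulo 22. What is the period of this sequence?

We have s_0 = 4, s_1 = 16, s_2 = 14, s_3 = 20, s_4 = 4.
Since s_4 = s_0 = 4, the sequence is periodic with period 4.

4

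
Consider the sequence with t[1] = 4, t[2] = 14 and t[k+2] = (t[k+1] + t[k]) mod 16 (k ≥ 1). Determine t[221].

We have t[1] = 4; t[2] = 14; t[3] = 2; t[4] = 0; t[5] = 2; t[6] = 2; t[7] = 4; t[8] = 6; t[9] = 10; t[10] = 0; t[11] = 10; t[12] = 10; t[13] = 4; t[14] = 14.
The sequence repeats with period 12.
So t[221] = t[1 + ((221-1) mod 12)] = t[5] = 2.

2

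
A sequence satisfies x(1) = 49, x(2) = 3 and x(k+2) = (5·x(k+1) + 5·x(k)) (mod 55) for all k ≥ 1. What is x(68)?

Listing terms: x(1) = 49, x(2) = 3, x(3) = 40, x(4) = 50, x(5) = 10, x(6) = 25, x(7) = 10, x(8) = 10, x(9) = 45, x(10) = 0, x(11) = 5, x(12) = 25, x(13) = 40, x(14) = 50.
Since (x(13), x(14)) = (x(3), x(4)) = (40, 50) (two consecutive terms determine the rest), the sequence is eventually periodic: after a pre-period of length 2 it cycles with period 10.
For k ≥ 3, x(k) depends only on (k - 3) mod 10. (68 - 3) mod 10 = 5, so x(68) = x(8) = 10.

10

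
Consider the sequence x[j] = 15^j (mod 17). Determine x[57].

15

x[0] = 1, x[1] = 15, x[2] = 4, x[3] = 9, x[4] = 16, x[5] = 2, x[6] = 13, x[7] = 8, x[8] = 1.
The sequence repeats with period 8.
(57 - 0) mod 8 = 1, so x[57] = x[1] = 15.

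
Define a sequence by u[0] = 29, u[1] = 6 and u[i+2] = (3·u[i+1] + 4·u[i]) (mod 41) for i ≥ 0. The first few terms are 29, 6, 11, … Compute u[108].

We have u[0] = 29, u[1] = 6, u[2] = 11, u[3] = 16, u[4] = 10, u[5] = 12, u[6] = 35, u[7] = 30, u[8] = 25, u[9] = 31, u[10] = 29, u[11] = 6.
Since (u[10], u[11]) = (u[0], u[1]) = (29, 6) (two consecutive terms determine the rest), the sequence is periodic with period 10.
(108 - 0) mod 10 = 8, so u[108] = u[8] = 25.

25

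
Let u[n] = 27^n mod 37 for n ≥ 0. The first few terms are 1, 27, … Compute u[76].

10

Listing terms: u[0] = 1,  u[1] = 27,  u[2] = 26,  u[3] = 36,  u[4] = 10,  u[5] = 11,  u[6] = 1.
The sequence repeats with period 6.
So u[76] = u[0 + ((76-0) mod 6)] = u[4] = 10.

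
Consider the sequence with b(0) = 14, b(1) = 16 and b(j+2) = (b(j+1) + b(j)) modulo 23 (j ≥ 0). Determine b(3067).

b(0) = 14; b(1) = 16; b(2) = 7; b(3) = 0; b(4) = 7; b(5) = 7; b(6) = 14; b(7) = 21; b(8) = 12; b(9) = 10; b(10) = 22; b(11) = 9; b(12) = 8; b(13) = 17; b(14) = 2; b(15) = 19; b(16) = 21; b(17) = 17; b(18) = 15; b(19) = 9; b(20) = 1; b(21) = 10; b(22) = 11; b(23) = 21; b(24) = 9; b(25) = 7; b(26) = 16; b(27) = 0; b(28) = 16; b(29) = 16; b(30) = 9; b(31) = 2; b(32) = 11; b(33) = 13; b(34) = 1; b(35) = 14; b(36) = 15; b(37) = 6; b(38) = 21; b(39) = 4; b(40) = 2; b(41) = 6; b(42) = 8; b(43) = 14; b(44) = 22; b(45) = 13; b(46) = 12; b(47) = 2; b(48) = 14; b(49) = 16.
The sequence repeats with period 48.
(3067 - 0) mod 48 = 43, so b(3067) = b(43) = 14.

14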